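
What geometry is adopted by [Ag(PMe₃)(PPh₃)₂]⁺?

Summing ligand charges against the +1 overall charge gives an oxidation state of +1 for silver.
Group 11 minus oxidation state 1 gives a d¹⁰ configuration.
Coordination number: 3.
Three ligands around a d¹⁰ centre minimise repulsion in a trigonal-planar arrangement.

trigonal planar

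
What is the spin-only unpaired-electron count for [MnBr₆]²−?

Summing ligand charges against the −2 overall charge gives an oxidation state of +4 for manganese.
Group 7 minus oxidation state 4 gives a d³ configuration.
In an octahedral field the d³ configuration is t₂g³e_g⁰ (only one arrangement possible), giving 3 unpaired electrons.

3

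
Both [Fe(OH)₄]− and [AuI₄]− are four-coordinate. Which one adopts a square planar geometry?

[AuI₄]−

For [Fe(OH)₄]−: Each hydroxide is −1; balancing the −1 overall charge requires Fe(III). Group 8 minus oxidation state 3 gives a d⁵ configuration. A high-spin d⁵ ion has zero CFSE in either geometry, so four ligands adopt the sterically favoured tetrahedral geometry. → tetrahedral.
For [AuI₄]−: Summing ligand charges against the −1 overall charge gives an oxidation state of +3 for gold. Au sits in group 11, so the d-electron count is 11 − 3 = 8. A 5d d⁸ ion has a large crystal-field splitting; square planar leaves the high-energy d_{x²−y²} orbital empty and maximises CFSE. → square planar.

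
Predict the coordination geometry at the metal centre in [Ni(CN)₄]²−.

square planar

Ligand charges: each cyanide is −1. With an overall charge of −2 the nickel centre must be in the +2 oxidation state.
Ni sits in group 10, so the d-electron count is 10 − 2 = 8.
With 4 monodentate ligands the coordination number is 4.
Cyanide is a strong-field ligand (high in the spectrochemical series).
A 3d d⁸ ion with strong-field ligands gains enough CFSE to favour square planar over tetrahedral.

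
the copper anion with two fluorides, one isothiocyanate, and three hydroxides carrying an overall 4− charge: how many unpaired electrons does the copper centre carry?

1 unpaired electron

Each fluoride is −1; each isothiocyanate is −1; each hydroxide is −1; balancing the −4 overall charge requires Cu(II).
Copper is a group-11 element; Cu(II) is therefore d⁹.
In an octahedral field the d⁹ configuration is t₂g⁶e_g³ (only one arrangement possible), giving 1 unpaired electron.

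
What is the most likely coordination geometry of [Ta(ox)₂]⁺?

tetrahedral

Summing ligand charges against the +1 overall charge gives an oxidation state of +5 for tantalum.
Group 5 minus oxidation state 5 gives a d⁰ configuration.
Counting donor atoms: 2×oxalate (bidentate) → 4 donors. Coordination number = 4.
A d⁰ ion has no crystal-field stabilisation preference between square planar and tetrahedral, so four ligands adopt the sterically favoured tetrahedral geometry.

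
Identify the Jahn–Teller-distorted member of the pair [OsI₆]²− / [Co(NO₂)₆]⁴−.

[OsI₆]²−: Summing ligand charges against the −2 overall charge gives an oxidation state of +4 for osmium. Osmium is a group-8 element; Os(IV) is therefore d⁴. A 5d ion has a large Δₒ and is invariably low-spin. The d⁴ configuration leaves the e_g set evenly filled (or empty) — no strong Jahn–Teller driving force.
[Co(NO₂)₆]⁴−: Summing ligand charges against the −4 overall charge gives an oxidation state of +2 for cobalt. Group 9 minus oxidation state 2 gives a d⁷ configuration. Nitro (N-bound nitrite) is a strong-field ligand (high in the spectrochemical series) for a first-row metal, so the complex is low-spin. The t₂g⁶e_g¹ (low-spin) configuration has an unevenly filled e_g set; the Jahn–Teller theorem predicts a tetragonal distortion (typically axial elongation) to lift the degeneracy.

[Co(NO₂)₆]⁴−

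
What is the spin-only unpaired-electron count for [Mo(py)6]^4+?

Summing ligand charges against the +4 overall charge gives an oxidation state of +4 for molybdenum.
Mo sits in group 6, so the d-electron count is 6 − 4 = 2.
In an octahedral field the d² configuration is t₂g²e_g⁰ (only one arrangement possible), giving 2 unpaired electrons.

2 unpaired electrons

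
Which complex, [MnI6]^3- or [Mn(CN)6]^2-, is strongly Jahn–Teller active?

[MnI6]^3-

[MnI6]^3-: Ligand charges: each iodide is −1. With an overall charge of −3 the manganese centre must be in the +3 oxidation state. Mn sits in group 7, so the d-electron count is 7 − 3 = 4. Iodide is a weak-field ligand for a first-row metal, so the complex is high-spin. The t₂g³e_g¹ (high-spin) configuration has an unevenly filled e_g set; the Jahn–Teller theorem predicts a tetragonal distortion (typically axial elongation) to lift the degeneracy.
[Mn(CN)6]^2-: Summing ligand charges against the −2 overall charge gives an oxidation state of +4 for manganese. Mn sits in group 7, so the d-electron count is 7 − 4 = 3. The d³ configuration leaves the e_g set evenly filled (or empty) — no strong Jahn–Teller driving force.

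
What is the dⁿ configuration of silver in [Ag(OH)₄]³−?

d10

Summing ligand charges against the −3 overall charge gives an oxidation state of +1 for silver.
Ag sits in group 11, so the d-electron count is 11 − 1 = 10.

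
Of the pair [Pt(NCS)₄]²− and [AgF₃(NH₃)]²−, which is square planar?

[Pt(NCS)₄]²−

For [Pt(NCS)₄]²−: Summing ligand charges against the −2 overall charge gives an oxidation state of +2 for platinum. Pt sits in group 10, so the d-electron count is 10 − 2 = 8. A 5d d⁸ ion has a large crystal-field splitting; square planar leaves the high-energy d_{x²−y²} orbital empty and maximises CFSE. → square planar.
For [AgF₃(NH₃)]²−: Each fluoride is −1; ammonia is neutral; balancing the −2 overall charge requires Ag(I). Group 11 minus oxidation state 1 gives a d¹⁰ configuration. A d¹⁰ ion has no crystal-field stabilisation preference between square planar and tetrahedral, so four ligands adopt the sterically favoured tetrahedral geometry. → tetrahedral.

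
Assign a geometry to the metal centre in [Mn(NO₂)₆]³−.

octahedral

Summing ligand charges against the −3 overall charge gives an oxidation state of +3 for manganese.
Mn sits in group 7, so the d-electron count is 7 − 3 = 4.
Coordination number: 6.
Six donors around a single metal centre give an octahedral coordination sphere.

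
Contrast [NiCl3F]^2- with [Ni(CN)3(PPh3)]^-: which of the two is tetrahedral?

For [NiCl3F]^2-: Each chloride is −1; each fluoride is −1; balancing the −2 overall charge requires Ni(II). Group 10 minus oxidation state 2 gives a d⁸ configuration. Chloride and fluoride are weak-field ligands. With weak-field ligands the CFSE gain from square planar is small, so a 3d d⁸ ion takes the sterically preferred tetrahedral geometry. → tetrahedral.
For [Ni(CN)3(PPh3)]^-: Summing ligand charges against the −1 overall charge gives an oxidation state of +2 for nickel. Ni sits in group 10, so the d-electron count is 10 − 2 = 8. Cyanide and triphenylphosphine are strong-field ligands (high in the spectrochemical series). A 3d d⁸ ion with strong-field ligands gains enough CFSE to favour square planar over tetrahedral. → square planar.

[NiCl3F]^2-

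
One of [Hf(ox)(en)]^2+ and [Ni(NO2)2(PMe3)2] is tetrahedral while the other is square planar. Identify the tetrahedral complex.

[Hf(ox)(en)]^2+

For [Hf(ox)(en)]^2+: Summing ligand charges against the +2 overall charge gives an oxidation state of +4 for hafnium. Hafnium is a group-4 element; Hf(IV) is therefore d⁰. A d⁰ ion has no crystal-field stabilisation preference between square planar and tetrahedral, so four ligands adopt the sterically favoured tetrahedral geometry. → tetrahedral.
For [Ni(NO2)2(PMe3)2]: Summing ligand charges against the 0 overall charge gives an oxidation state of +2 for nickel. Group 10 minus oxidation state 2 gives a d⁸ configuration. Nitro (N-bound nitrite) and trimethylphosphine are strong-field ligands (high in the spectrochemical series). A 3d d⁸ ion with strong-field ligands gains enough CFSE to favour square planar over tetrahedral. → square planar.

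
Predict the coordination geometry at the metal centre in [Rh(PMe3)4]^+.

square planar

Summing ligand charges against the +1 overall charge gives an oxidation state of +1 for rhodium.
Rh sits in group 9, so the d-electron count is 9 − 1 = 8.
Coordination number: 4.
A 4d d⁸ ion has a large crystal-field splitting; square planar leaves the high-energy d_{x²−y²} orbital empty and maximises CFSE.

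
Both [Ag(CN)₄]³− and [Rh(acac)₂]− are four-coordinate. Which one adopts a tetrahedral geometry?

[Ag(CN)₄]³−

For [Ag(CN)₄]³−: Each cyanide is −1; balancing the −3 overall charge requires Ag(I). Silver is a group-11 element; Ag(I) is therefore d¹⁰. A d¹⁰ ion has no crystal-field stabilisation preference between square planar and tetrahedral, so four ligands adopt the sterically favoured tetrahedral geometry. → tetrahedral.
For [Rh(acac)₂]−: Summing ligand charges against the −1 overall charge gives an oxidation state of +1 for rhodium. Rh sits in group 9, so the d-electron count is 9 − 1 = 8. A 4d d⁸ ion has a large crystal-field splitting; square planar leaves the high-energy d_{x²−y²} orbital empty and maximises CFSE. → square planar.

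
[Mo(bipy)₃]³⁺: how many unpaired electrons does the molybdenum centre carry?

Ligand charges: 2,2′-bipyridine is neutral. With an overall charge of +3 the molybdenum centre must be in the +3 oxidation state.
Mo sits in group 6, so the d-electron count is 6 − 3 = 3.
Counting donor atoms: 3×2,2′-bipyridine (bidentate) → 6 donors. Coordination number = 6.
In an octahedral field the d³ configuration is t₂g³e_g⁰ (only one arrangement possible), giving 3 unpaired electrons.

3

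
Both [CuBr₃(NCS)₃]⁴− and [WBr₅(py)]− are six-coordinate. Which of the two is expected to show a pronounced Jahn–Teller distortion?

[CuBr₃(NCS)₃]⁴−

[CuBr₃(NCS)₃]⁴−: Each bromide is −1; each isothiocyanate is −1; balancing the −4 overall charge requires Cu(II). Copper is a group-11 element; Cu(II) is therefore d⁹. The t₂g⁶e_g³ configuration has an unevenly filled e_g set; the Jahn–Teller theorem predicts a tetragonal distortion (typically axial elongation) to lift the degeneracy.
[WBr₅(py)]−: Summing ligand charges against the −1 overall charge gives an oxidation state of +4 for tungsten. Tungsten is a group-6 element; W(IV) is therefore d². The d² configuration leaves the e_g set evenly filled (or empty) — no strong Jahn–Teller driving force.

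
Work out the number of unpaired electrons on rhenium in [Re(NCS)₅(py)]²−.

Summing ligand charges against the −2 overall charge gives an oxidation state of +3 for rhenium.
Group 7 minus oxidation state 3 gives a d⁴ configuration.
The spin state decides the count: a 5d ion has a large Δₒ and is invariably low-spin.
An octahedral low-spin d⁴ ion is t₂g⁴e_g⁰, giving 2 unpaired electrons.

2 unpaired electrons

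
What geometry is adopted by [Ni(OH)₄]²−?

Ligand charges: each hydroxide is −1. With an overall charge of −2 the nickel centre must be in the +2 oxidation state.
Group 10 minus oxidation state 2 gives a d⁸ configuration.
Coordination number: 4.
Hydroxide is a weak-field ligand.
With weak-field ligands the CFSE gain from square planar is small, so a 3d d⁸ ion takes the sterically preferred tetrahedral geometry.

tetrahedral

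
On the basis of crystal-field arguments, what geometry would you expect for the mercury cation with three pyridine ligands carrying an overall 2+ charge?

trigonal planar

Summing ligand charges against the +2 overall charge gives an oxidation state of +2 for mercury.
Mercury is a group-12 element; Hg(II) is therefore d¹⁰.
With 3 monodentate ligands the coordination number is 3.
Three ligands around a d¹⁰ centre minimise repulsion in a trigonal-planar arrangement.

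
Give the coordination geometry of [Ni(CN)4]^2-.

Summing ligand charges against the −2 overall charge gives an oxidation state of +2 for nickel.
Group 10 minus oxidation state 2 gives a d⁸ configuration.
Coordination number: 4.
Cyanide is a strong-field ligand (high in the spectrochemical series).
A 3d d⁸ ion with strong-field ligands gains enough CFSE to favour square planar over tetrahedral.

square planar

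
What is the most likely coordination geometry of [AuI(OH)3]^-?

Summing ligand charges against the −1 overall charge gives an oxidation state of +3 for gold.
Gold is a group-11 element; Au(III) is therefore d⁸.
Coordination number: 4.
A 5d d⁸ ion has a large crystal-field splitting; square planar leaves the high-energy d_{x²−y²} orbital empty and maximises CFSE.

square planar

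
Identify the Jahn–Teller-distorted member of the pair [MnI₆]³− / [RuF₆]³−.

[MnI₆]³−

[MnI₆]³−: Ligand charges: each iodide is −1. With an overall charge of −3 the manganese centre must be in the +3 oxidation state. Manganese is a group-7 element; Mn(III) is therefore d⁴. Iodide is a weak-field ligand for a first-row metal, so the complex is high-spin. The t₂g³e_g¹ (high-spin) configuration has an unevenly filled e_g set; the Jahn–Teller theorem predicts a tetragonal distortion (typically axial elongation) to lift the degeneracy.
[RuF₆]³−: Each fluoride is −1; balancing the −3 overall charge requires Ru(III). Ru sits in group 8, so the d-electron count is 8 − 3 = 5. A 4d ion has a large Δₒ and is invariably low-spin. The d⁵ configuration leaves the e_g set evenly filled (or empty) — no strong Jahn–Teller driving force.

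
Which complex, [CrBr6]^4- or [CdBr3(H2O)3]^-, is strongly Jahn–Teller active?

[CrBr6]^4-: Each bromide is −1; balancing the −4 overall charge requires Cr(II). Group 6 minus oxidation state 2 gives a d⁴ configuration. Bromide is a weak-field ligand for a first-row metal, so the complex is high-spin. The t₂g³e_g¹ (high-spin) configuration has an unevenly filled e_g set; the Jahn–Teller theorem predicts a tetragonal distortion (typically axial elongation) to lift the degeneracy.
[CdBr3(H2O)3]^-: Summing ligand charges against the −1 overall charge gives an oxidation state of +2 for cadmium. Cadmium is a group-12 element; Cd(II) is therefore d¹⁰. The d¹⁰ configuration leaves the e_g set evenly filled (or empty) — no strong Jahn–Teller driving force.

[CrBr6]^4-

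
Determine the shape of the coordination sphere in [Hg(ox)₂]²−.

tetrahedral

Summing ligand charges against the −2 overall charge gives an oxidation state of +2 for mercury.
Group 12 minus oxidation state 2 gives a d¹⁰ configuration.
Counting donor atoms: 2×oxalate (bidentate) → 4 donors. Coordination number = 4.
A d¹⁰ ion has no crystal-field stabilisation preference between square planar and tetrahedral, so four ligands adopt the sterically favoured tetrahedral geometry.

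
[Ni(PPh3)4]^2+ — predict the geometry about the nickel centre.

square planar

Ligand charges: triphenylphosphine is neutral. With an overall charge of +2 the nickel centre must be in the +2 oxidation state.
Ni sits in group 10, so the d-electron count is 10 − 2 = 8.
With 4 monodentate ligands the coordination number is 4.
Triphenylphosphine is a strong-field ligand (high in the spectrochemical series).
A 3d d⁸ ion with strong-field ligands gains enough CFSE to favour square planar over tetrahedral.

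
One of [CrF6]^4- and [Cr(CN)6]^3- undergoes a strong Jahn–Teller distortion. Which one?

[CrF6]^4-: Summing ligand charges against the −4 overall charge gives an oxidation state of +2 for chromium. Cr sits in group 6, so the d-electron count is 6 − 2 = 4. Fluoride is a weak-field ligand for a first-row metal, so the complex is high-spin. The t₂g³e_g¹ (high-spin) configuration has an unevenly filled e_g set; the Jahn–Teller theorem predicts a tetragonal distortion (typically axial elongation) to lift the degeneracy.
[Cr(CN)6]^3-: Each cyanide is −1; balancing the −3 overall charge requires Cr(III). Cr sits in group 6, so the d-electron count is 6 − 3 = 3. The d³ configuration leaves the e_g set evenly filled (or empty) — no strong Jahn–Teller driving force.

[CrF6]^4-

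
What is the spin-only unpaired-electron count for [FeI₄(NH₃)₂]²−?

Each iodide is −1; ammonia is neutral; balancing the −2 overall charge requires Fe(II).
Fe sits in group 8, so the d-electron count is 8 − 2 = 6.
The spin state decides the count: Iodide is a weak-field ligand for a first-row metal, so the complex is high-spin.
An octahedral high-spin d⁶ ion is t₂g⁴e_g², giving 4 unpaired electrons.

4 unpaired electrons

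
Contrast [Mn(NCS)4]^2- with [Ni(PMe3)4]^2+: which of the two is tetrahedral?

For [Mn(NCS)4]^2-: Each isothiocyanate is −1; balancing the −2 overall charge requires Mn(II). Manganese is a group-7 element; Mn(II) is therefore d⁵. A high-spin d⁵ ion has zero CFSE in either geometry, so four ligands adopt the sterically favoured tetrahedral geometry. → tetrahedral.
For [Ni(PMe3)4]^2+: Trimethylphosphine is neutral; balancing the +2 overall charge requires Ni(II). Group 10 minus oxidation state 2 gives a d⁸ configuration. Trimethylphosphine is a strong-field ligand (high in the spectrochemical series). A 3d d⁸ ion with strong-field ligands gains enough CFSE to favour square planar over tetrahedral. → square planar.

[Mn(NCS)4]^2-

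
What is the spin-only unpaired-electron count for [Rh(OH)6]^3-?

Summing ligand charges against the −3 overall charge gives an oxidation state of +3 for rhodium.
Rhodium is a group-9 element; Rh(III) is therefore d⁶.
The spin state decides the count: a 4d ion has a large Δₒ and is invariably low-spin.
An octahedral low-spin d⁶ ion is t₂g⁶e_g⁰, giving 0 unpaired electrons.

0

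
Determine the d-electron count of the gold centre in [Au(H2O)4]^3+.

d⁸

Water is neutral; balancing the +3 overall charge requires Au(III).
Group 11 minus oxidation state 3 gives a d⁸ configuration.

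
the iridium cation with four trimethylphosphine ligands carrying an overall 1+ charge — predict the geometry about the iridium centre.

Summing ligand charges against the +1 overall charge gives an oxidation state of +1 for iridium.
Group 9 minus oxidation state 1 gives a d⁸ configuration.
With 4 monodentate ligands the coordination number is 4.
A 5d d⁸ ion has a large crystal-field splitting; square planar leaves the high-energy d_{x²−y²} orbital empty and maximises CFSE.

square planar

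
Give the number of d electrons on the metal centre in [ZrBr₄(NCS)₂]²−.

Summing ligand charges against the −2 overall charge gives an oxidation state of +4 for zirconium.
Zirconium is a group-4 element; Zr(IV) is therefore d⁰.

d0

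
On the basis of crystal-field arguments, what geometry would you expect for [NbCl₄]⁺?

Each chloride is −1; balancing the +1 overall charge requires Nb(V).
Group 5 minus oxidation state 5 gives a d⁰ configuration.
Coordination number: 4.
A d⁰ ion has no crystal-field stabilisation preference between square planar and tetrahedral, so four ligands adopt the sterically favoured tetrahedral geometry.

tetrahedral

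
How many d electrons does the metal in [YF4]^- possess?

d0

Summing ligand charges against the −1 overall charge gives an oxidation state of +3 for yttrium.
Yttrium is a group-3 element; Y(III) is therefore d⁰.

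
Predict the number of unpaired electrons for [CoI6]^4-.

3

Summing ligand charges against the −4 overall charge gives an oxidation state of +2 for cobalt.
Group 9 minus oxidation state 2 gives a d⁷ configuration.
The spin state decides the count: Iodide is a weak-field ligand for a first-row metal, so the complex is high-spin.
An octahedral high-spin d⁷ ion is t₂g⁵e_g², giving 3 unpaired electrons.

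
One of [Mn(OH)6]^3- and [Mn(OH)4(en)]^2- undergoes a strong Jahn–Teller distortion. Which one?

[Mn(OH)6]^3-: Each hydroxide is −1; balancing the −3 overall charge requires Mn(III). Group 7 minus oxidation state 3 gives a d⁴ configuration. Hydroxide is a weak-field ligand for a first-row metal, so the complex is high-spin. The t₂g³e_g¹ (high-spin) configuration has an unevenly filled e_g set; the Jahn–Teller theorem predicts a tetragonal distortion (typically axial elongation) to lift the degeneracy.
[Mn(OH)4(en)]^2-: Each hydroxide is −1; ethylenediamine is neutral; balancing the −2 overall charge requires Mn(II). Manganese is a group-7 element; Mn(II) is therefore d⁵. Hydroxide is a weak-field ligand for a first-row metal, so the complex is high-spin. The d⁵ configuration leaves the e_g set evenly filled (or empty) — no strong Jahn–Teller driving force.

[Mn(OH)6]^3-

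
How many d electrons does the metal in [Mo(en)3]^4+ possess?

Ligand charges: ethylenediamine is neutral. With an overall charge of +4 the molybdenum centre must be in the +4 oxidation state.
Group 6 minus oxidation state 4 gives a d² configuration.

d2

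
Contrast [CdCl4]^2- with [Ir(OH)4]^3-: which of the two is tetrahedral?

[CdCl4]^2-

For [CdCl4]^2-: Ligand charges: each chloride is −1. With an overall charge of −2 the cadmium centre must be in the +2 oxidation state. Group 12 minus oxidation state 2 gives a d¹⁰ configuration. A d¹⁰ ion has no crystal-field stabilisation preference between square planar and tetrahedral, so four ligands adopt the sterically favoured tetrahedral geometry. → tetrahedral.
For [Ir(OH)4]^3-: Summing ligand charges against the −3 overall charge gives an oxidation state of +1 for iridium. Group 9 minus oxidation state 1 gives a d⁸ configuration. A 5d d⁸ ion has a large crystal-field splitting; square planar leaves the high-energy d_{x²−y²} orbital empty and maximises CFSE. → square planar.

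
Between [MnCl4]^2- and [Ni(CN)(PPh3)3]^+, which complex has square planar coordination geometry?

[Ni(CN)(PPh3)3]^+

For [MnCl4]^2-: Ligand charges: each chloride is −1. With an overall charge of −2 the manganese centre must be in the +2 oxidation state. Mn sits in group 7, so the d-electron count is 7 − 2 = 5. A high-spin d⁵ ion has zero CFSE in either geometry, so four ligands adopt the sterically favoured tetrahedral geometry. → tetrahedral.
For [Ni(CN)(PPh3)3]^+: Summing ligand charges against the +1 overall charge gives an oxidation state of +2 for nickel. Ni sits in group 10, so the d-electron count is 10 − 2 = 8. Cyanide and triphenylphosphine are strong-field ligands (high in the spectrochemical series). A 3d d⁸ ion with strong-field ligands gains enough CFSE to favour square planar over tetrahedral. → square planar.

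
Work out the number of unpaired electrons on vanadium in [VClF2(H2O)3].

Each chloride is −1; each fluoride is −1; water is neutral; balancing the 0 overall charge requires V(III).
Vanadium is a group-5 element; V(III) is therefore d².
In an octahedral field the d² configuration is t₂g²e_g⁰ (only one arrangement possible), giving 2 unpaired electrons.

2 unpaired electrons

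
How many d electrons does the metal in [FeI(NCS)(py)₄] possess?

Each iodide is −1; each isothiocyanate is −1; pyridine is neutral; balancing the 0 overall charge requires Fe(II).
Iron is a group-8 element; Fe(II) is therefore d⁶.

d6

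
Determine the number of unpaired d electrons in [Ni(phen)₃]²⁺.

2

1,10-phenanthroline is neutral; balancing the +2 overall charge requires Ni(II).
Ni sits in group 10, so the d-electron count is 10 − 2 = 8.
Counting donor atoms: 3×1,10-phenanthroline (bidentate) → 6 donors. Coordination number = 6.
In an octahedral field the d⁸ configuration is t₂g⁶e_g² (only one arrangement possible), giving 2 unpaired electrons.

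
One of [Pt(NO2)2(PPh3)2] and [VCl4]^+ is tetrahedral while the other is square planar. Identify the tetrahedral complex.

[VCl4]^+

For [Pt(NO2)2(PPh3)2]: Summing ligand charges against the 0 overall charge gives an oxidation state of +2 for platinum. Pt sits in group 10, so the d-electron count is 10 − 2 = 8. A 5d d⁸ ion has a large crystal-field splitting; square planar leaves the high-energy d_{x²−y²} orbital empty and maximises CFSE. → square planar.
For [VCl4]^+: Ligand charges: each chloride is −1. With an overall charge of +1 the vanadium centre must be in the +5 oxidation state. Group 5 minus oxidation state 5 gives a d⁰ configuration. A d⁰ ion has no crystal-field stabilisation preference between square planar and tetrahedral, so four ligands adopt the sterically favoured tetrahedral geometry. → tetrahedral.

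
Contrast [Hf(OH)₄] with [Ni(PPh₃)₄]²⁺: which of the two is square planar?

[Ni(PPh₃)₄]²⁺

For [Hf(OH)₄]: Each hydroxide is −1; balancing the 0 overall charge requires Hf(IV). Hafnium is a group-4 element; Hf(IV) is therefore d⁰. A d⁰ ion has no crystal-field stabilisation preference between square planar and tetrahedral, so four ligands adopt the sterically favoured tetrahedral geometry. → tetrahedral.
For [Ni(PPh₃)₄]²⁺: Summing ligand charges against the +2 overall charge gives an oxidation state of +2 for nickel. Nickel is a group-10 element; Ni(II) is therefore d⁸. Triphenylphosphine is a strong-field ligand (high in the spectrochemical series). A 3d d⁸ ion with strong-field ligands gains enough CFSE to favour square planar over tetrahedral. → square planar.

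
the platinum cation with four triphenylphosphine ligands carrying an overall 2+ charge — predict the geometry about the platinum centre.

square planar

Summing ligand charges against the +2 overall charge gives an oxidation state of +2 for platinum.
Platinum is a group-10 element; Pt(II) is therefore d⁸.
With 4 monodentate ligands the coordination number is 4.
A 5d d⁸ ion has a large crystal-field splitting; square planar leaves the high-energy d_{x²−y²} orbital empty and maximises CFSE.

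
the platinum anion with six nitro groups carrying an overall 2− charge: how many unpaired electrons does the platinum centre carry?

Ligand charges: each nitro (N-bound nitrite) is −1. With an overall charge of −2 the platinum centre must be in the +4 oxidation state.
Pt sits in group 10, so the d-electron count is 10 − 4 = 6.
The spin state decides the count: a 5d ion has a large Δₒ and is invariably low-spin.
An octahedral low-spin d⁶ ion is t₂g⁶e_g⁰, giving 0 unpaired electrons.

0 unpaired electrons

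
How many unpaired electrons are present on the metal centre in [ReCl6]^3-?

2

Each chloride is −1; balancing the −3 overall charge requires Re(III).
Rhenium is a group-7 element; Re(III) is therefore d⁴.
The spin state decides the count: a 5d ion has a large Δₒ and is invariably low-spin.
An octahedral low-spin d⁴ ion is t₂g⁴e_g⁰, giving 2 unpaired electrons.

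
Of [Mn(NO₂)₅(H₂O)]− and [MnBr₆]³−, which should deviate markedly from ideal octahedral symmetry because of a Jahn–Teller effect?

[Mn(NO₂)₅(H₂O)]−: Ligand charges: each nitro (N-bound nitrite) is −1; water is neutral. With an overall charge of −1 the manganese centre must be in the +4 oxidation state. Mn sits in group 7, so the d-electron count is 7 − 4 = 3. The d³ configuration leaves the e_g set evenly filled (or empty) — no strong Jahn–Teller driving force.
[MnBr₆]³−: Summing ligand charges against the −3 overall charge gives an oxidation state of +3 for manganese. Manganese is a group-7 element; Mn(III) is therefore d⁴. Bromide is a weak-field ligand for a first-row metal, so the complex is high-spin. The t₂g³e_g¹ (high-spin) configuration has an unevenly filled e_g set; the Jahn–Teller theorem predicts a tetragonal distortion (typically axial elongation) to lift the degeneracy.

[MnBr₆]³−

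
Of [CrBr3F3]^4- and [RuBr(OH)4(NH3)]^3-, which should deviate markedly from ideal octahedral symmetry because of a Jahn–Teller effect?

[CrBr3F3]^4-: Summing ligand charges against the −4 overall charge gives an oxidation state of +2 for chromium. Chromium is a group-6 element; Cr(II) is therefore d⁴. Bromide and fluoride are weak-field ligands for a first-row metal, so the complex is high-spin. The t₂g³e_g¹ (high-spin) configuration has an unevenly filled e_g set; the Jahn–Teller theorem predicts a tetragonal distortion (typically axial elongation) to lift the degeneracy.
[RuBr(OH)4(NH3)]^3-: Each bromide is −1; each hydroxide is −1; ammonia is neutral; balancing the −3 overall charge requires Ru(II). Group 8 minus oxidation state 2 gives a d⁶ configuration. A 4d ion has a large Δₒ and is invariably low-spin. The d⁶ configuration leaves the e_g set evenly filled (or empty) — no strong Jahn–Teller driving force.

[CrBr3F3]^4-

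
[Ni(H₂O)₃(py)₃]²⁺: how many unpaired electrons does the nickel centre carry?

Water is neutral; pyridine is neutral; balancing the +2 overall charge requires Ni(II).
Group 10 minus oxidation state 2 gives a d⁸ configuration.
In an octahedral field the d⁸ configuration is t₂g⁶e_g² (only one arrangement possible), giving 2 unpaired electrons.

2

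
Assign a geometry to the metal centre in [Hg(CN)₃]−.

trigonal planar

Ligand charges: each cyanide is −1. With an overall charge of −1 the mercury centre must be in the +2 oxidation state.
Mercury is a group-12 element; Hg(II) is therefore d¹⁰.
With 3 monodentate ligands the coordination number is 3.
Three ligands around a d¹⁰ centre minimise repulsion in a trigonal-planar arrangement.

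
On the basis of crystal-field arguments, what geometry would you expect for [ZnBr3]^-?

trigonal planar

Ligand charges: each bromide is −1. With an overall charge of −1 the zinc centre must be in the +2 oxidation state.
Zn sits in group 12, so the d-electron count is 12 − 2 = 10.
With 3 monodentate ligands the coordination number is 3.
Three ligands around a d¹⁰ centre minimise repulsion in a trigonal-planar arrangement.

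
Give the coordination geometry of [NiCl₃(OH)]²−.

tetrahedral

Each chloride is −1; each hydroxide is −1; balancing the −2 overall charge requires Ni(II).
Group 10 minus oxidation state 2 gives a d⁸ configuration.
Coordination number: 4.
Chloride and hydroxide are weak-field ligands.
With weak-field ligands the CFSE gain from square planar is small, so a 3d d⁸ ion takes the sterically preferred tetrahedral geometry.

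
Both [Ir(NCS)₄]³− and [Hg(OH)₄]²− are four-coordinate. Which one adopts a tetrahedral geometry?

For [Ir(NCS)₄]³−: Each isothiocyanate is −1; balancing the −3 overall charge requires Ir(I). Group 9 minus oxidation state 1 gives a d⁸ configuration. A 5d d⁸ ion has a large crystal-field splitting; square planar leaves the high-energy d_{x²−y²} orbital empty and maximises CFSE. → square planar.
For [Hg(OH)₄]²−: Summing ligand charges against the −2 overall charge gives an oxidation state of +2 for mercury. Mercury is a group-12 element; Hg(II) is therefore d¹⁰. A d¹⁰ ion has no crystal-field stabilisation preference between square planar and tetrahedral, so four ligands adopt the sterically favoured tetrahedral geometry. → tetrahedral.

[Hg(OH)₄]²−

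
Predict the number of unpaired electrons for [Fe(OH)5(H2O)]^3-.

4

Ligand charges: each hydroxide is −1; water is neutral. With an overall charge of −3 the iron centre must be in the +2 oxidation state.
Iron is a group-8 element; Fe(II) is therefore d⁶.
The spin state decides the count: Hydroxide is a weak-field ligand for a first-row metal, so the complex is high-spin.
An octahedral high-spin d⁶ ion is t₂g⁴e_g², giving 4 unpaired electrons.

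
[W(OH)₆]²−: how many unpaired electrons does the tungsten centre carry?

2

Each hydroxide is −1; balancing the −2 overall charge requires W(IV).
Group 6 minus oxidation state 4 gives a d² configuration.
In an octahedral field the d² configuration is t₂g²e_g⁰ (only one arrangement possible), giving 2 unpaired electrons.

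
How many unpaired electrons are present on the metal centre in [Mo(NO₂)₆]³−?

3

Summing ligand charges against the −3 overall charge gives an oxidation state of +3 for molybdenum.
Mo sits in group 6, so the d-electron count is 6 − 3 = 3.
In an octahedral field the d³ configuration is t₂g³e_g⁰ (only one arrangement possible), giving 3 unpaired electrons.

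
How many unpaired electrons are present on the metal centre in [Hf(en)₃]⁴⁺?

Ligand charges: ethylenediamine is neutral. With an overall charge of +4 the hafnium centre must be in the +4 oxidation state.
Hafnium is a group-4 element; Hf(IV) is therefore d⁰.
Counting donor atoms: 3×ethylenediamine (bidentate) → 6 donors. Coordination number = 6.
In an octahedral field the d⁰ configuration is t₂g⁰e_g⁰, giving 0 unpaired electrons.

0 unpaired electrons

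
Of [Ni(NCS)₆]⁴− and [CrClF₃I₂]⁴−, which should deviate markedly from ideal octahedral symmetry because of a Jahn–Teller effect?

[Ni(NCS)₆]⁴−: Each isothiocyanate is −1; balancing the −4 overall charge requires Ni(II). Group 10 minus oxidation state 2 gives a d⁸ configuration. The d⁸ configuration leaves the e_g set evenly filled (or empty) — no strong Jahn–Teller driving force.
[CrClF₃I₂]⁴−: Summing ligand charges against the −4 overall charge gives an oxidation state of +2 for chromium. Group 6 minus oxidation state 2 gives a d⁴ configuration. Chloride, fluoride, and iodide are weak-field ligands for a first-row metal, so the complex is high-spin. The t₂g³e_g¹ (high-spin) configuration has an unevenly filled e_g set; the Jahn–Teller theorem predicts a tetragonal distortion (typically axial elongation) to lift the degeneracy.

[CrClF₃I₂]⁴−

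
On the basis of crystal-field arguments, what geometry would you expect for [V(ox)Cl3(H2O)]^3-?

octahedral

Ligand charges: each oxalate is −2; each chloride is −1; water is neutral. With an overall charge of −3 the vanadium centre must be in the +2 oxidation state.
Group 5 minus oxidation state 2 gives a d³ configuration.
Counting donor atoms: 1×oxalate (bidentate) → 2 donors; 3×chloride (monodentate) → 3 donors; 1×water (monodentate) → 1 donor. Coordination number = 6.
Six donors around a single metal centre give an octahedral coordination sphere.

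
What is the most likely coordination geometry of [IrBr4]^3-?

square planar

Each bromide is −1; balancing the −3 overall charge requires Ir(I).
Ir sits in group 9, so the d-electron count is 9 − 1 = 8.
Coordination number: 4.
A 5d d⁸ ion has a large crystal-field splitting; square planar leaves the high-energy d_{x²−y²} orbital empty and maximises CFSE.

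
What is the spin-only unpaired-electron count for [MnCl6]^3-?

Ligand charges: each chloride is −1. With an overall charge of −3 the manganese centre must be in the +3 oxidation state.
Manganese is a group-7 element; Mn(III) is therefore d⁴.
The spin state decides the count: Chloride is a weak-field ligand for a first-row metal, so the complex is high-spin.
An octahedral high-spin d⁴ ion is t₂g³e_g¹, giving 4 unpaired electrons.

4 unpaired electrons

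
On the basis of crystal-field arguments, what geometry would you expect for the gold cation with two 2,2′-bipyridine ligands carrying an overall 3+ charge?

square planar

Summing ligand charges against the +3 overall charge gives an oxidation state of +3 for gold.
Au sits in group 11, so the d-electron count is 11 − 3 = 8.
Counting donor atoms: 2×2,2′-bipyridine (bidentate) → 4 donors. Coordination number = 4.
A 5d d⁸ ion has a large crystal-field splitting; square planar leaves the high-energy d_{x²−y²} orbital empty and maximises CFSE.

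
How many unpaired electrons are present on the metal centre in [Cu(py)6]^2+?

1

Ligand charges: pyridine is neutral. With an overall charge of +2 the copper centre must be in the +2 oxidation state.
Group 11 minus oxidation state 2 gives a d⁹ configuration.
In an octahedral field the d⁹ configuration is t₂g⁶e_g³ (only one arrangement possible), giving 1 unpaired electron.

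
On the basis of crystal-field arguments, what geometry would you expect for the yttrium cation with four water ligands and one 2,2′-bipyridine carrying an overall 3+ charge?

octahedral

Ligand charges: water is neutral; 2,2′-bipyridine is neutral. With an overall charge of +3 the yttrium centre must be in the +3 oxidation state.
Y sits in group 3, so the d-electron count is 3 − 3 = 0.
Counting donor atoms: 4×water (monodentate) → 4 donors; 1×2,2′-bipyridine (bidentate) → 2 donors. Coordination number = 6.
Six donors around a single metal centre give an octahedral coordination sphere.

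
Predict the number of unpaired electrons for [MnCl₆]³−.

4 unpaired electrons

Each chloride is −1; balancing the −3 overall charge requires Mn(III).
Mn sits in group 7, so the d-electron count is 7 − 3 = 4.
The spin state decides the count: Chloride is a weak-field ligand for a first-row metal, so the complex is high-spin.
An octahedral high-spin d⁴ ion is t₂g³e_g¹, giving 4 unpaired electrons.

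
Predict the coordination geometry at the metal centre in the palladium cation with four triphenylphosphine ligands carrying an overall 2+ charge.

square planar

Triphenylphosphine is neutral; balancing the +2 overall charge requires Pd(II).
Pd sits in group 10, so the d-electron count is 10 − 2 = 8.
With 4 monodentate ligands the coordination number is 4.
A 4d d⁸ ion has a large crystal-field splitting; square planar leaves the high-energy d_{x²−y²} orbital empty and maximises CFSE.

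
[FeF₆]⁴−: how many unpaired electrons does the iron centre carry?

Summing ligand charges against the −4 overall charge gives an oxidation state of +2 for iron.
Group 8 minus oxidation state 2 gives a d⁶ configuration.
The spin state decides the count: Fluoride is a weak-field ligand for a first-row metal, so the complex is high-spin.
An octahedral high-spin d⁶ ion is t₂g⁴e_g², giving 4 unpaired electrons.

4 unpaired electrons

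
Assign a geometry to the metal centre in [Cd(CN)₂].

Summing ligand charges against the 0 overall charge gives an oxidation state of +2 for cadmium.
Cadmium is a group-12 element; Cd(II) is therefore d¹⁰.
Coordination number: 2.
A d¹⁰ ion with only two ligands adopts a linear arrangement (sp hybridisation; no CFSE preference).

linear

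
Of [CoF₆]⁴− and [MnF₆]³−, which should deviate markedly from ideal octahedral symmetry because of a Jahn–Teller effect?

[CoF₆]⁴−: Summing ligand charges against the −4 overall charge gives an oxidation state of +2 for cobalt. Group 9 minus oxidation state 2 gives a d⁷ configuration. Fluoride is a weak-field ligand for a first-row metal, so the complex is high-spin. The d⁷ configuration leaves the e_g set evenly filled (or empty) — no strong Jahn–Teller driving force.
[MnF₆]³−: Ligand charges: each fluoride is −1. With an overall charge of −3 the manganese centre must be in the +3 oxidation state. Group 7 minus oxidation state 3 gives a d⁴ configuration. Fluoride is a weak-field ligand for a first-row metal, so the complex is high-spin. The t₂g³e_g¹ (high-spin) configuration has an unevenly filled e_g set; the Jahn–Teller theorem predicts a tetragonal distortion (typically axial elongation) to lift the degeneracy.

[MnF₆]³−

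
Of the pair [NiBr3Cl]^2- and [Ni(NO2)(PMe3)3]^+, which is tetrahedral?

For [NiBr3Cl]^2-: Summing ligand charges against the −2 overall charge gives an oxidation state of +2 for nickel. Group 10 minus oxidation state 2 gives a d⁸ configuration. Bromide and chloride are weak-field ligands. With weak-field ligands the CFSE gain from square planar is small, so a 3d d⁸ ion takes the sterically preferred tetrahedral geometry. → tetrahedral.
For [Ni(NO2)(PMe3)3]^+: Each nitro (N-bound nitrite) is −1; trimethylphosphine is neutral; balancing the +1 overall charge requires Ni(II). Group 10 minus oxidation state 2 gives a d⁸ configuration. Nitro (N-bound nitrite) and trimethylphosphine are strong-field ligands (high in the spectrochemical series). A 3d d⁸ ion with strong-field ligands gains enough CFSE to favour square planar over tetrahedral. → square planar.

[NiBr3Cl]^2-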